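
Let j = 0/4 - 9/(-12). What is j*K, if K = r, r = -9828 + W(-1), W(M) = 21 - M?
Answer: -14709/2 ≈ -7354.5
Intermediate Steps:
j = ¾ (j = 0*(¼) - 9*(-1/12) = 0 + ¾ = ¾ ≈ 0.75000)
r = -9806 (r = -9828 + (21 - 1*(-1)) = -9828 + (21 + 1) = -9828 + 22 = -9806)
K = -9806
j*K = (¾)*(-9806) = -14709/2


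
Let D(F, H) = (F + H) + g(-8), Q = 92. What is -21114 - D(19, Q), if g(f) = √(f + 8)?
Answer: -21225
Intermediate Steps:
g(f) = √(8 + f)
D(F, H) = F + H (D(F, H) = (F + H) + √(8 - 8) = (F + H) + √0 = (F + H) + 0 = F + H)
-21114 - D(19, Q) = -21114 - (19 + 92) = -21114 - 1*111 = -21114 - 111 = -21225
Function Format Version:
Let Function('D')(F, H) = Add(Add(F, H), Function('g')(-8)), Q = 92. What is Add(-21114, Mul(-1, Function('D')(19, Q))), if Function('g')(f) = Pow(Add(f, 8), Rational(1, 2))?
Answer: -21225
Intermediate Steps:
Function('g')(f) = Pow(Add(8, f), Rational(1, 2))
Function('D')(F, H) = Add(F, H) (Function('D')(F, H) = Add(Add(F, H), Pow(Add(8, -8), Rational(1, 2))) = Add(Add(F, H), Pow(0, Rational(1, 2))) = Add(Add(F, H), 0) = Add(F, H))
Add(-21114, Mul(-1, Function('D')(19, Q))) = Add(-21114, Mul(-1, Add(19, 92))) = Add(-21114, Mul(-1, 111)) = Add(-21114, -111) = -21225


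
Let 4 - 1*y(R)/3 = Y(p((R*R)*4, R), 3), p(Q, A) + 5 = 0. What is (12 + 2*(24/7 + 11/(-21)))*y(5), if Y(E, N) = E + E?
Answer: 748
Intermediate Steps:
p(Q, A) = -5 (p(Q, A) = -5 + 0 = -5)
Y(E, N) = 2*E
y(R) = 42 (y(R) = 12 - 6*(-5) = 12 - 3*(-10) = 12 + 30 = 42)
(12 + 2*(24/7 + 11/(-21)))*y(5) = (12 + 2*(24/7 + 11/(-21)))*42 = (12 + 2*(24*(1/7) + 11*(-1/21)))*42 = (12 + 2*(24/7 - 11/21))*42 = (12 + 2*(61/21))*42 = (12 + 122/21)*42 = (374/21)*42 = 748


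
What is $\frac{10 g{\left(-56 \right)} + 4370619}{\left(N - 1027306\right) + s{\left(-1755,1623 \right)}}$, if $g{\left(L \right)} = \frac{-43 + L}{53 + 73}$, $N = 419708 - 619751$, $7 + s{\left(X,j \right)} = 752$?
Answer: $- \frac{15297139}{4293114} \approx -3.5632$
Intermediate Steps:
$s{\left(X,j \right)} = 745$ ($s{\left(X,j \right)} = -7 + 752 = 745$)
$N = -200043$
$g{\left(L \right)} = - \frac{43}{126} + \frac{L}{126}$ ($g{\left(L \right)} = \frac{-43 + L}{126} = \left(-43 + L\right) \frac{1}{126} = - \frac{43}{126} + \frac{L}{126}$)
$\frac{10 g{\left(-56 \right)} + 4370619}{\left(N - 1027306\right) + s{\left(-1755,1623 \right)}} = \frac{10 \left(- \frac{43}{126} + \frac{1}{126} \left(-56\right)\right) + 4370619}{\left(-200043 - 1027306\right) + 745} = \frac{10 \left(- \frac{43}{126} - \frac{4}{9}\right) + 4370619}{-1227349 + 745} = \frac{10 \left(- \frac{11}{14}\right) + 4370619}{-1226604} = \left(- \frac{55}{7} + 4370619\right) \left(- \frac{1}{1226604}\right) = \frac{30594278}{7} \left(- \frac{1}{1226604}\right) = - \frac{15297139}{4293114}$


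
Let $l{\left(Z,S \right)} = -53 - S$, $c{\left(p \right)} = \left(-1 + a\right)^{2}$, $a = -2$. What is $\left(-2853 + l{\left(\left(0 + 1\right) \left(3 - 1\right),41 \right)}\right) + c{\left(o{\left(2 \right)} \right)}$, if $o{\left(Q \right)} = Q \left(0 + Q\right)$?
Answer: $-2938$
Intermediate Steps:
$o{\left(Q \right)} = Q^{2}$ ($o{\left(Q \right)} = Q Q = Q^{2}$)
$c{\left(p \right)} = 9$ ($c{\left(p \right)} = \left(-1 - 2\right)^{2} = \left(-3\right)^{2} = 9$)
$\left(-2853 + l{\left(\left(0 + 1\right) \left(3 - 1\right),41 \right)}\right) + c{\left(o{\left(2 \right)} \right)} = \left(-2853 - 94\right) + 9 = -2947 + 9 = -2938$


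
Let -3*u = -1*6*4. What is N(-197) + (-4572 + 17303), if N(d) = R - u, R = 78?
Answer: 12801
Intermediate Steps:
u = 8 (u = -(-1*6)*4/3 = -(-2)*4 = -1/3*(-24) = 8)
N(d) = 70 (N(d) = 78 - 1*8 = 78 - 8 = 70)
N(-197) + (-4572 + 17303) = 70 + (-4572 + 17303) = 70 + 12731 = 12801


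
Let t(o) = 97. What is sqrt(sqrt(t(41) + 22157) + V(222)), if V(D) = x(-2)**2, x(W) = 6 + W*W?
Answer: sqrt(100 + sqrt(22254)) ≈ 15.785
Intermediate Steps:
x(W) = 6 + W**2
V(D) = 100 (V(D) = (6 + (-2)**2)**2 = (6 + 4)**2 = 10**2 = 100)
sqrt(sqrt(t(41) + 22157) + V(222)) = sqrt(sqrt(97 + 22157) + 100) = sqrt(sqrt(22254) + 100) = sqrt(100 + sqrt(22254))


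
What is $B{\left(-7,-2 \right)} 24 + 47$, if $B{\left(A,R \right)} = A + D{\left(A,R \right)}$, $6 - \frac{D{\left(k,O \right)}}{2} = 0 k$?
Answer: $167$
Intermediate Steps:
$D{\left(k,O \right)} = 12$ ($D{\left(k,O \right)} = 12 - 2 \cdot 0 k = 12 - 0 = 12 + 0 = 12$)
$B{\left(A,R \right)} = 12 + A$ ($B{\left(A,R \right)} = A + 12 = 12 + A$)
$B{\left(-7,-2 \right)} 24 + 47 = \left(12 - 7\right) 24 + 47 = 5 \cdot 24 + 47 = 120 + 47 = 167$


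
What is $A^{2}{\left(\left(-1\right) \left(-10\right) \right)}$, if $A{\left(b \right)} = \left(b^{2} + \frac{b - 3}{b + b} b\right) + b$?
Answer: $\frac{51529}{4} \approx 12882.0$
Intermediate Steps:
$A{\left(b \right)} = - \frac{3}{2} + b^{2} + \frac{3 b}{2}$ ($A{\left(b \right)} = \left(b^{2} + \frac{-3 + b}{2 b} b\right) + b = \left(b^{2} + \left(- \frac{3}{2} + \frac{b}{2}\right)\right) + b = \left(- \frac{3}{2} + b^{2} + \frac{b}{2}\right) + b = - \frac{3}{2} + b^{2} + \frac{3 b}{2}$)
$A^{2}{\left(\left(-1\right) \left(-10\right) \right)} = \left(- \frac{3}{2} + \left(\left(-1\right) \left(-10\right)\right)^{2} + \frac{3 \left(\left(-1\right) \left(-10\right)\right)}{2}\right)^{2} = \left(- \frac{3}{2} + 10^{2} + \frac{3}{2} \cdot 10\right)^{2} = \left(- \frac{3}{2} + 100 + 15\right)^{2} = \left(\frac{227}{2}\right)^{2} = \frac{51529}{4}$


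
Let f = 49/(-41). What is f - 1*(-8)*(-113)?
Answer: -37113/41 ≈ -905.20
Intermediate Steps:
f = -49/41 (f = 49*(-1/41) = -49/41 ≈ -1.1951)
f - 1*(-8)*(-113) = -49/41 - 1*(-8)*(-113) = -49/41 + 8*(-113) = -49/41 - 904 = -37113/41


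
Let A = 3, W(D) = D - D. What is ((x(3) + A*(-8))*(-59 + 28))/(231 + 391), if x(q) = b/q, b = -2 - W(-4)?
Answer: 1147/933 ≈ 1.2294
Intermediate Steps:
W(D) = 0
b = -2 (b = -2 - 1*0 = -2 + 0 = -2)
x(q) = -2/q
((x(3) + A*(-8))*(-59 + 28))/(231 + 391) = ((-2/3 + 3*(-8))*(-59 + 28))/(231 + 391) = ((-2*⅓ - 24)*(-31))/622 = ((-⅔ - 24)*(-31))*(1/622) = -74/3*(-31)*(1/622) = (2294/3)*(1/622) = 1147/933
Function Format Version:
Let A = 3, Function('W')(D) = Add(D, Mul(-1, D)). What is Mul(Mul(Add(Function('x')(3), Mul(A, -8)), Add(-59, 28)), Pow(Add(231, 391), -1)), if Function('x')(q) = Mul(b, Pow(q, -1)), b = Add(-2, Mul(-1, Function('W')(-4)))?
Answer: Rational(1147, 933) ≈ 1.2294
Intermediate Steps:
Function('W')(D) = 0
b = -2 (b = Add(-2, Mul(-1, 0)) = Add(-2, 0) = -2)
Function('x')(q) = Mul(-2, Pow(q, -1))
Mul(Mul(Add(Function('x')(3), Mul(A, -8)), Add(-59, 28)), Pow(Add(231, 391), -1)) = Mul(Mul(Add(Mul(-2, Pow(3, -1)), Mul(3, -8)), Add(-59, 28)), Pow(Add(231, 391), -1)) = Mul(Mul(Add(Mul(-2, Rational(1, 3)), -24), -31), Pow(622, -1)) = Mul(Mul(Add(Rational(-2, 3), -24), -31), Rational(1, 622)) = Mul(Mul(Rational(-74, 3), -31), Rational(1, 622)) = Mul(Rational(2294, 3), Rational(1, 622)) = Rational(1147, 933)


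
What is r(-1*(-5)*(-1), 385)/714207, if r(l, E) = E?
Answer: 385/714207 ≈ 0.00053906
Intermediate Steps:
r(-1*(-5)*(-1), 385)/714207 = 385/714207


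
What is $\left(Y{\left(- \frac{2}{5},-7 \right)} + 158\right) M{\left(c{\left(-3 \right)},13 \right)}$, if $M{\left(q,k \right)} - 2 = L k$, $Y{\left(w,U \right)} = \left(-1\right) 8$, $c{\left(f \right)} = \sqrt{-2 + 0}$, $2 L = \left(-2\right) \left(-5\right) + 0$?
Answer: $10050$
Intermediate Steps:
$L = 5$ ($L = \frac{\left(-2\right) \left(-5\right) + 0}{2} = \frac{10 + 0}{2} = \frac{1}{2} \cdot 10 = 5$)
$c{\left(f \right)} = i \sqrt{2}$ ($c{\left(f \right)} = \sqrt{-2} = i \sqrt{2}$)
$Y{\left(w,U \right)} = -8$
$M{\left(q,k \right)} = 2 + 5 k$
$\left(Y{\left(- \frac{2}{5},-7 \right)} + 158\right) M{\left(c{\left(-3 \right)},13 \right)} = \left(-8 + 158\right) \left(2 + 5 \cdot 13\right) = 150 \left(2 + 65\right) = 150 \cdot 67 = 10050$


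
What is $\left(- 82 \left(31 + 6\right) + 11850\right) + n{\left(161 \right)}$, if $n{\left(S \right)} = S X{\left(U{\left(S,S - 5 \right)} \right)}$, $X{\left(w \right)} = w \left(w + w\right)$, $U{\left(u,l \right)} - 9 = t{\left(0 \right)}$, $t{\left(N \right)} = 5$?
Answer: $71928$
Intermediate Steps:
$U{\left(u,l \right)} = 14$ ($U{\left(u,l \right)} = 9 + 5 = 14$)
$X{\left(w \right)} = 2 w^{2}$ ($X{\left(w \right)} = w 2 w = 2 w^{2}$)
$n{\left(S \right)} = 392 S$ ($n{\left(S \right)} = S 2 \cdot 14^{2} = S 2 \cdot 196 = S 392 = 392 S$)
$\left(- 82 \left(31 + 6\right) + 11850\right) + n{\left(161 \right)} = \left(- 82 \left(31 + 6\right) + 11850\right) + 392 \cdot 161 = \left(\left(-82\right) 37 + 11850\right) + 63112 = \left(-3034 + 11850\right) + 63112 = 8816 + 63112 = 71928$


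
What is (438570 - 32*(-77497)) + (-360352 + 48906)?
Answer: 2607028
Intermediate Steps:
(438570 - 32*(-77497)) + (-360352 + 48906) = (438570 + 2479904) - 311446 = 2918474 - 311446 = 2607028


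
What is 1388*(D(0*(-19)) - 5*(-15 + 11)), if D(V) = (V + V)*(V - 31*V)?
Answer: 27760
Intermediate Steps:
D(V) = -60*V² (D(V) = (2*V)*(-30*V) = -60*V²)
1388*(D(0*(-19)) - 5*(-15 + 11)) = 1388*(-60*(0*(-19))² - 5*(-15 + 11)) = 1388*(-60*0² - 5*(-4)) = 1388*(-60*0 + 20) = 1388*(0 + 20) = 1388*20 = 27760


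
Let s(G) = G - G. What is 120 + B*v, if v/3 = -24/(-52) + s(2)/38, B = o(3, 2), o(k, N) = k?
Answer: 1614/13 ≈ 124.15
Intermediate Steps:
B = 3
s(G) = 0
v = 18/13 (v = 3*(-24/(-52) + 0/38) = 3*(-24*(-1/52) + 0*(1/38)) = 3*(6/13 + 0) = 3*(6/13) = 18/13 ≈ 1.3846)
120 + B*v = 120 + 3*(18/13) = 120 + 54/13 = 1614/13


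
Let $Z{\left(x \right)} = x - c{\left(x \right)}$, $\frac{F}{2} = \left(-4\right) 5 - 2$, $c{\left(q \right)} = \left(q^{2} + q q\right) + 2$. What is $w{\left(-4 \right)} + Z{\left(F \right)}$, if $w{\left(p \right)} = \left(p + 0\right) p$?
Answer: $-3902$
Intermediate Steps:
$c{\left(q \right)} = 2 + 2 q^{2}$ ($c{\left(q \right)} = \left(q^{2} + q^{2}\right) + 2 = 2 q^{2} + 2 = 2 + 2 q^{2}$)
$w{\left(p \right)} = p^{2}$ ($w{\left(p \right)} = p p = p^{2}$)
$F = -44$ ($F = 2 \left(\left(-4\right) 5 - 2\right) = 2 \left(-20 - 2\right) = 2 \left(-22\right) = -44$)
$Z{\left(x \right)} = -2 + x - 2 x^{2}$ ($Z{\left(x \right)} = x - \left(2 + 2 x^{2}\right) = -2 + x - 2 x^{2}$)
$w{\left(-4 \right)} + Z{\left(F \right)} = \left(-4\right)^{2} - \left(46 + 3872\right) = 16 - 3918 = -3902$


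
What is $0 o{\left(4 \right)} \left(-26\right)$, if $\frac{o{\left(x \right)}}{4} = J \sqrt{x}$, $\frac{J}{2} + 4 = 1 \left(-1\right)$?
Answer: $0$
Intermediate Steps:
$J = -10$ ($J = -8 + 2 \cdot 1 \left(-1\right) = -8 + 2 \left(-1\right) = -8 - 2 = -10$)
$o{\left(x \right)} = - 40 \sqrt{x}$ ($o{\left(x \right)} = 4 \left(- 10 \sqrt{x}\right) = - 40 \sqrt{x}$)
$0 o{\left(4 \right)} \left(-26\right) = 0 \left(- 40 \sqrt{4}\right) \left(-26\right) = 0 \left(\left(-40\right) 2\right) \left(-26\right) = 0 \left(-80\right) \left(-26\right) = 0 \left(-26\right) = 0$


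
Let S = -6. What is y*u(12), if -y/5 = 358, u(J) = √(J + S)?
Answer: -1790*√6 ≈ -4384.6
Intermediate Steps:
u(J) = √(-6 + J) (u(J) = √(J - 6) = √(-6 + J))
y = -1790 (y = -5*358 = -1790)
y*u(12) = -1790*√(-6 + 12) = -1790*√6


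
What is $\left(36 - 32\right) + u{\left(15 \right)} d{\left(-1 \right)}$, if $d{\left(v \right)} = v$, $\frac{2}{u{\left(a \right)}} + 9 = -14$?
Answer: $\frac{94}{23} \approx 4.087$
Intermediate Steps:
$u{\left(a \right)} = - \frac{2}{23}$ ($u{\left(a \right)} = \frac{2}{-9 - 14} = \frac{2}{-23} = 2 \left(- \frac{1}{23}\right) = - \frac{2}{23}$)
$\left(36 - 32\right) + u{\left(15 \right)} d{\left(-1 \right)} = \left(36 - 32\right) - - \frac{2}{23} = \left(36 - 32\right) + \frac{2}{23} = 4 + \frac{2}{23} = \frac{94}{23}$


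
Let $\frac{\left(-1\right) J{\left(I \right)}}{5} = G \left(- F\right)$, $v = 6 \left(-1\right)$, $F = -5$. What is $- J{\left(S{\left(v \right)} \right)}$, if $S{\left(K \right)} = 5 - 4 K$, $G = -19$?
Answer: $-475$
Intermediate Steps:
$v = -6$
$J{\left(I \right)} = 475$ ($J{\left(I \right)} = - 5 \left(- 19 \left(\left(-1\right) \left(-5\right)\right)\right) = - 5 \left(\left(-19\right) 5\right) = \left(-5\right) \left(-95\right) = 475$)
$- J{\left(S{\left(v \right)} \right)} = \left(-1\right) 475 = -475$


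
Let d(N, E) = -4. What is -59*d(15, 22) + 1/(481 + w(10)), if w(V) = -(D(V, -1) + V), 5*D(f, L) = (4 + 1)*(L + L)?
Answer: 111629/473 ≈ 236.00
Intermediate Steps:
D(f, L) = 2*L (D(f, L) = ((4 + 1)*(L + L))/5 = (5*(2*L))/5 = (10*L)/5 = 2*L)
w(V) = 2 - V (w(V) = -(2*(-1) + V) = -(-2 + V) = 2 - V)
-59*d(15, 22) + 1/(481 + w(10)) = -59*(-4) + 1/(481 + (2 - 1*10)) = 236 + 1/(481 + (2 - 10)) = 236 + 1/(481 - 8) = 236 + 1/473 = 111629/473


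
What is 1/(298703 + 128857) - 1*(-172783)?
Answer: 73875099481/427560 ≈ 1.7278e+5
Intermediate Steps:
1/(298703 + 128857) - 1*(-172783) = 1/427560 + 172783 = 73875099481/427560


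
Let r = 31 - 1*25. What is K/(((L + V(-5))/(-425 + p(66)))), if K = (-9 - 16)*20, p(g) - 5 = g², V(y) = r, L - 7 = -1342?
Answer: 656000/443 ≈ 1480.8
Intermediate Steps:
L = -1335 (L = 7 - 1342 = -1335)
r = 6 (r = 31 - 25 = 6)
V(y) = 6
p(g) = 5 + g²
K = -500 (K = -25*20 = -500)
K/(((L + V(-5))/(-425 + p(66)))) = -500*(-425 + (5 + 66²))/(-1335 + 6) = -500/((-1329/(-425 + (5 + 4356)))) = -500/((-1329/(-425 + 4361))) = -500/((-1329/3936)) = -500/((-1329*1/3936)) = -500/(-443/1312) = -500*(-1312/443) = 656000/443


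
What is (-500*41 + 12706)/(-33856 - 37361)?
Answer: 866/7913 ≈ 0.10944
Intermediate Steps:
(-500*41 + 12706)/(-33856 - 37361) = (-20500 + 12706)/(-71217) = -7794*(-1/71217) = 866/7913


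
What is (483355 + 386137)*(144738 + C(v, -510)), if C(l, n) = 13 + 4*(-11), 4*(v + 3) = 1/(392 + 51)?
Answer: 125821578844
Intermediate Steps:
v = -5315/1772 (v = -3 + 1/(4*(392 + 51)) = -3 + (¼)/443 = -3 + (¼)*(1/443) = -3 + 1/1772 = -5315/1772 ≈ -2.9994)
C(l, n) = -31 (C(l, n) = 13 - 44 = -31)
(483355 + 386137)*(144738 + C(v, -510)) = (483355 + 386137)*(144738 - 31) = 869492*144707 = 125821578844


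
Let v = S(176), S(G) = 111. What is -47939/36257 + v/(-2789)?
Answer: -49382/36257 ≈ -1.3620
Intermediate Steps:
v = 111
-47939/36257 + v/(-2789) = -47939/36257 + 111/(-2789) = -47939*1/36257 + 111*(-1/2789) = -47939/36257 - 111/2789 = -49382/36257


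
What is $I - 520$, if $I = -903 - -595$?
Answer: $-828$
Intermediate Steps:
$I = -308$ ($I = -903 + 595 = -308$)
$I - 520 = -308 - 520 = -828$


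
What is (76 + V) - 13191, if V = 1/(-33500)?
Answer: -439352501/33500 ≈ -13115.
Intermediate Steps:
V = -1/33500 ≈ -2.9851e-5
(76 + V) - 13191 = (76 - 1/33500) - 13191 = 2545999/33500 - 13191 = -439352501/33500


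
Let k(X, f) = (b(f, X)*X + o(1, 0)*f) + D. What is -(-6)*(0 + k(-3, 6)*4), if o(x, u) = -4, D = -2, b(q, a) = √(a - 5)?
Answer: -624 - 144*I*√2 ≈ -624.0 - 203.65*I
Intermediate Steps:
b(q, a) = √(-5 + a)
k(X, f) = -2 - 4*f + X*√(-5 + X) (k(X, f) = (√(-5 + X)*X - 4*f) - 2 = (X*√(-5 + X) - 4*f) - 2 = (-4*f + X*√(-5 + X)) - 2 = -2 - 4*f + X*√(-5 + X))
-(-6)*(0 + k(-3, 6)*4) = -(-6)*(0 + (-2 - 4*6 - 3*√(-5 - 3))*4) = -(-6)*(0 + (-2 - 24 - 6*I*√2)*4) = -(-6)*(0 + (-26 - 6*I*√2)*4) = -(-6)*(0 + (-104 - 24*I*√2)) = -(-6)*(-104 - 24*I*√2) = -(624 + 144*I*√2) = -624 - 144*I*√2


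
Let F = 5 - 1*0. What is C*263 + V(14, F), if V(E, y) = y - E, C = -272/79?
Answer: -72247/79 ≈ -914.52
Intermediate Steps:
C = -272/79 (C = -272*1/79 = -272/79 ≈ -3.4430)
F = 5 (F = 5 + 0 = 5)
C*263 + V(14, F) = -272/79*263 + (5 - 1*14) = -71536/79 + (5 - 14) = -71536/79 - 9 = -72247/79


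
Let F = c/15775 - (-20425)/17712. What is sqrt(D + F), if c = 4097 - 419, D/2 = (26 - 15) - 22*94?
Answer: I*sqrt(89184494943445557)/4656780 ≈ 64.13*I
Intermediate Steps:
D = -4114 (D = 2*((26 - 15) - 22*94) = 2*(11 - 2068) = 2*(-2057) = -4114)
c = 3678
F = 387349111/279406800 (F = 3678/15775 - (-20425)/17712 = 3678*(1/15775) - (-20425)/17712 = 3678/15775 - 1*(-20425/17712) = 3678/15775 + 20425/17712 = 387349111/279406800 ≈ 1.3863)
sqrt(D + F) = sqrt(-4114 + 387349111/279406800) = sqrt(-1149092226089/279406800) = I*sqrt(89184494943445557)/4656780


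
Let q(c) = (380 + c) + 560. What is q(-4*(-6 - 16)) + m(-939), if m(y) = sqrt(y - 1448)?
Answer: 1028 + I*sqrt(2387) ≈ 1028.0 + 48.857*I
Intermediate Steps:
m(y) = sqrt(-1448 + y)
q(c) = 940 + c
q(-4*(-6 - 16)) + m(-939) = (940 - 4*(-6 - 16)) + sqrt(-1448 - 939) = (940 - 4*(-22)) + sqrt(-2387) = (940 + 88) + I*sqrt(2387) = 1028 + I*sqrt(2387)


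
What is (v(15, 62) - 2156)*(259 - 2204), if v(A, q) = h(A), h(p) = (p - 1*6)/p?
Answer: 4192253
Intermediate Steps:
h(p) = (-6 + p)/p (h(p) = (p - 6)/p = (-6 + p)/p)
v(A, q) = (-6 + A)/A
(v(15, 62) - 2156)*(259 - 2204) = ((-6 + 15)/15 - 2156)*(259 - 2204) = ((1/15)*9 - 2156)*(-1945) = (⅗ - 2156)*(-1945) = -10777/5*(-1945) = 4192253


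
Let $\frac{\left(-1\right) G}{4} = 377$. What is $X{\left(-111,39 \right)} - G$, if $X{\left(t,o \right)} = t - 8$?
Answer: $1389$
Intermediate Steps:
$X{\left(t,o \right)} = -8 + t$ ($X{\left(t,o \right)} = t - 8 = -8 + t$)
$G = -1508$ ($G = \left(-4\right) 377 = -1508$)
$X{\left(-111,39 \right)} - G = \left(-8 - 111\right) - -1508 = -119 + 1508 = 1389$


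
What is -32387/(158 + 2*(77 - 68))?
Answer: -32387/176 ≈ -184.02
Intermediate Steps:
-32387/(158 + 2*(77 - 68)) = -32387/(158 + 2*9) = -32387/(158 + 18) = -32387/176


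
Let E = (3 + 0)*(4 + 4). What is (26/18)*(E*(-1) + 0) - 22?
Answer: -170/3 ≈ -56.667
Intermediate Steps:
E = 24 (E = 3*8 = 24)
(26/18)*(E*(-1) + 0) - 22 = (26/18)*(24*(-1) + 0) - 22 = (26*(1/18))*(-24 + 0) - 22 = (13/9)*(-24) - 22 = -104/3 - 22 = -170/3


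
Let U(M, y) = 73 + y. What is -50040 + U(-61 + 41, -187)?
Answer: -50154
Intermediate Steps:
-50040 + U(-61 + 41, -187) = -50040 + (73 - 187) = -50040 - 114 = -50154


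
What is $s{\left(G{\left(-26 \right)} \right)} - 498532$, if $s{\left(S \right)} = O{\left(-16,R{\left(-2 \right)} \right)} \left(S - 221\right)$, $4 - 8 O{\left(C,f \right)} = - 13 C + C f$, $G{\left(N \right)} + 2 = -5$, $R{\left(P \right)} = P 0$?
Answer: $-492718$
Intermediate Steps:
$R{\left(P \right)} = 0$
$G{\left(N \right)} = -7$ ($G{\left(N \right)} = -2 - 5 = -7$)
$O{\left(C,f \right)} = \frac{1}{2} + \frac{13 C}{8} - \frac{C f}{8}$ ($O{\left(C,f \right)} = \frac{1}{2} - \frac{- 13 C + C f}{8} = \frac{1}{2} - \left(- \frac{13 C}{8} + \frac{C f}{8}\right) = \frac{1}{2} + \frac{13 C}{8} - \frac{C f}{8}$)
$s{\left(S \right)} = \frac{11271}{2} - \frac{51 S}{2}$ ($s{\left(S \right)} = \left(\frac{1}{2} + \frac{13}{8} \left(-16\right) - \left(-2\right) 0\right) \left(S - 221\right) = \left(\frac{1}{2} - 26 + 0\right) \left(-221 + S\right) = - \frac{51 \left(-221 + S\right)}{2} = \frac{11271}{2} - \frac{51 S}{2}$)
$s{\left(G{\left(-26 \right)} \right)} - 498532 = \left(\frac{11271}{2} - - \frac{357}{2}\right) - 498532 = \left(\frac{11271}{2} + \frac{357}{2}\right) - 498532 = 5814 - 498532 = -492718$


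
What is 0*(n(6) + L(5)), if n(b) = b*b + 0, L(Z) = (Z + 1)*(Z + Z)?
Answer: 0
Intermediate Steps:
L(Z) = 2*Z*(1 + Z) (L(Z) = (1 + Z)*(2*Z) = 2*Z*(1 + Z))
n(b) = b² (n(b) = b² + 0 = b²)
0*(n(6) + L(5)) = 0*(6² + 2*5*(1 + 5)) = 0*(36 + 2*5*6) = 0*(36 + 60) = 0*96 = 0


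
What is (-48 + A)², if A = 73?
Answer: 625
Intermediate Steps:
(-48 + A)² = (-48 + 73)² = 25² = 625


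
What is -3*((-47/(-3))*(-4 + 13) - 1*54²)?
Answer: 8325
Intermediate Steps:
-3*((-47/(-3))*(-4 + 13) - 1*54²) = -3*(-47*(-⅓)*9 - 1*2916) = -3*((47/3)*9 - 2916) = -3*(141 - 2916) = -3*(-2775) = 8325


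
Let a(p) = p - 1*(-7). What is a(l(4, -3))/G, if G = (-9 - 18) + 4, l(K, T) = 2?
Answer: -9/23 ≈ -0.39130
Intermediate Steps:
G = -23 (G = -27 + 4 = -23)
a(p) = 7 + p (a(p) = p + 7 = 7 + p)
a(l(4, -3))/G = (7 + 2)/(-23) = 9*(-1/23) = -9/23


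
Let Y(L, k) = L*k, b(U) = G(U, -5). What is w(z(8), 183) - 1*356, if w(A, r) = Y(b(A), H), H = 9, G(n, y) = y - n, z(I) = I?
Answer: -473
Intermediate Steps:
b(U) = -5 - U
w(A, r) = -45 - 9*A (w(A, r) = (-5 - A)*9 = -45 - 9*A)
w(z(8), 183) - 1*356 = (-45 - 9*8) - 1*356 = (-45 - 72) - 356 = -117 - 356 = -473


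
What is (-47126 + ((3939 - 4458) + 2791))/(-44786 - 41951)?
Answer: 44854/86737 ≈ 0.51713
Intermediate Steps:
(-47126 + ((3939 - 4458) + 2791))/(-44786 - 41951) = (-47126 + (-519 + 2791))/(-86737) = (-47126 + 2272)*(-1/86737) = -44854*(-1/86737) = 44854/86737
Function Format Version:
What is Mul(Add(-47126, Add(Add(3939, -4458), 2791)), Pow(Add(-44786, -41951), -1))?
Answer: Rational(44854, 86737) ≈ 0.51713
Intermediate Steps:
Mul(Add(-47126, Add(Add(3939, -4458), 2791)), Pow(Add(-44786, -41951), -1)) = Mul(Add(-47126, Add(-519, 2791)), Pow(-86737, -1)) = Mul(Add(-47126, 2272), Rational(-1, 86737)) = Mul(-44854, Rational(-1, 86737)) = Rational(44854, 86737)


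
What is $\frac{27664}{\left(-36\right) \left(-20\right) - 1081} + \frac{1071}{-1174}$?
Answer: $- \frac{1729693}{22306} \approx -77.544$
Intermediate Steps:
$\frac{27664}{\left(-36\right) \left(-20\right) - 1081} + \frac{1071}{-1174} = \frac{27664}{720 - 1081} + 1071 \left(- \frac{1}{1174}\right) = \frac{27664}{-361} - \frac{1071}{1174} = 27664 \left(- \frac{1}{361}\right) - \frac{1071}{1174} = - \frac{1456}{19} - \frac{1071}{1174} = - \frac{1729693}{22306}$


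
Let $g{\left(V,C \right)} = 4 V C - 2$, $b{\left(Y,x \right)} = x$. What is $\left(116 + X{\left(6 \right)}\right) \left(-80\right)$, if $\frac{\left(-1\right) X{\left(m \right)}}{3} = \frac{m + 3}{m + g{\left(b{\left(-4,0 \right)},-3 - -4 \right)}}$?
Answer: $-8740$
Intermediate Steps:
$g{\left(V,C \right)} = -2 + 4 C V$ ($g{\left(V,C \right)} = 4 C V - 2 = -2 + 4 C V$)
$X{\left(m \right)} = - \frac{3 \left(3 + m\right)}{-2 + m}$ ($X{\left(m \right)} = - 3 \frac{m + 3}{m - \left(2 - 4 \left(-3 - -4\right) 0\right)} = - 3 \frac{3 + m}{m - \left(2 - 4 \left(-3 + 4\right) 0\right)} = - 3 \frac{3 + m}{m - \left(2 - 0\right)} = - 3 \frac{3 + m}{m + \left(-2 + 0\right)} = - 3 \frac{3 + m}{m - 2} = - 3 \frac{3 + m}{-2 + m} = - \frac{3 \left(3 + m\right)}{-2 + m}$)
$\left(116 + X{\left(6 \right)}\right) \left(-80\right) = \left(116 + \frac{3 \left(-3 - 6\right)}{-2 + 6}\right) \left(-80\right) = \left(116 + \frac{3 \left(-3 - 6\right)}{4}\right) \left(-80\right) = \left(116 + 3 \cdot \frac{1}{4} \left(-9\right)\right) \left(-80\right) = \left(116 - \frac{27}{4}\right) \left(-80\right) = \frac{437}{4} \left(-80\right) = -8740$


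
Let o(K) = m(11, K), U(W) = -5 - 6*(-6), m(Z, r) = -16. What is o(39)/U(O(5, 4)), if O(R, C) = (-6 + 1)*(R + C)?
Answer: -16/31 ≈ -0.51613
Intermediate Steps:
O(R, C) = -5*C - 5*R (O(R, C) = -5*(C + R) = -5*C - 5*R)
U(W) = 31 (U(W) = -5 + 36 = 31)
o(K) = -16
o(39)/U(O(5, 4)) = -16/31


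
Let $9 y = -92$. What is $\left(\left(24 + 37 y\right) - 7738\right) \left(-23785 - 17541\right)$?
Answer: $\frac{3009772580}{9} \approx 3.3442 \cdot 10^{8}$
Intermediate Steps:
$y = - \frac{92}{9}$ ($y = \frac{1}{9} \left(-92\right) = - \frac{92}{9} \approx -10.222$)
$\left(\left(24 + 37 y\right) - 7738\right) \left(-23785 - 17541\right) = \left(\left(24 + 37 \left(- \frac{92}{9}\right)\right) - 7738\right) \left(-23785 - 17541\right) = \left(\left(24 - \frac{3404}{9}\right) - 7738\right) \left(-41326\right) = \left(- \frac{3188}{9} - 7738\right) \left(-41326\right) = \left(- \frac{72830}{9}\right) \left(-41326\right) = \frac{3009772580}{9}$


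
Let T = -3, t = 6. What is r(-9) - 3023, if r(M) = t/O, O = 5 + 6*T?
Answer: -39305/13 ≈ -3023.5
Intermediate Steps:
O = -13 (O = 5 + 6*(-3) = 5 - 18 = -13)
r(M) = -6/13 (r(M) = 6/(-13) = 6*(-1/13) = -6/13)
r(-9) - 3023 = -6/13 - 3023 = -39305/13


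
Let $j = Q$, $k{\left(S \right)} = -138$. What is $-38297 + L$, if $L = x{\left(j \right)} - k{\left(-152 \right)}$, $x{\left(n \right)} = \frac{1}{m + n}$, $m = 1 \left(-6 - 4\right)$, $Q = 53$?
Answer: $- \frac{1640836}{43} \approx -38159.0$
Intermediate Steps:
$m = -10$ ($m = 1 \left(-10\right) = -10$)
$j = 53$
$x{\left(n \right)} = \frac{1}{-10 + n}$
$L = \frac{5935}{43}$ ($L = \frac{1}{-10 + 53} - -138 = \frac{1}{43} + 138 = \frac{5935}{43} \approx 138.02$)
$-38297 + L = -38297 + \frac{5935}{43} = - \frac{1640836}{43}$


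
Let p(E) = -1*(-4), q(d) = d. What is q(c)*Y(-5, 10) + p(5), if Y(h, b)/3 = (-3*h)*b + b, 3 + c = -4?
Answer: -3356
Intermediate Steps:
c = -7 (c = -3 - 4 = -7)
Y(h, b) = 3*b - 9*b*h (Y(h, b) = 3*((-3*h)*b + b) = 3*(-3*b*h + b) = 3*(b - 3*b*h) = 3*b - 9*b*h)
p(E) = 4
q(c)*Y(-5, 10) + p(5) = -21*10*(1 - 3*(-5)) + 4 = -21*10*(1 + 15) + 4 = -21*10*16 + 4 = -7*480 + 4 = -3360 + 4 = -3356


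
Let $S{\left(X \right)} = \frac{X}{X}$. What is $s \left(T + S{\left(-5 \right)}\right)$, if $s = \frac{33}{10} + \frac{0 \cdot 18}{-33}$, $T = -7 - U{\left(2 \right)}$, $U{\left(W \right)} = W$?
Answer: $- \frac{132}{5} \approx -26.4$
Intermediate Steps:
$S{\left(X \right)} = 1$
$T = -9$ ($T = -7 - 2 = -9$)
$s = \frac{33}{10}$ ($s = 33 \cdot \frac{1}{10} + 0 \left(- \frac{1}{33}\right) = \frac{33}{10} + 0 = \frac{33}{10} \approx 3.3$)
$s \left(T + S{\left(-5 \right)}\right) = \frac{33 \left(-9 + 1\right)}{10} = \frac{33}{10} \left(-8\right) = - \frac{132}{5}$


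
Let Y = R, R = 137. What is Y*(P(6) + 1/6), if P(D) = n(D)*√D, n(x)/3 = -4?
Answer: 137/6 - 1644*√6 ≈ -4004.1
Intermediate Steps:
n(x) = -12 (n(x) = 3*(-4) = -12)
P(D) = -12*√D
Y = 137
Y*(P(6) + 1/6) = 137*(-12*√6 + 1/6) = 137*(-12*√6 + ⅙) = 137*(⅙ - 12*√6) = 137/6 - 1644*√6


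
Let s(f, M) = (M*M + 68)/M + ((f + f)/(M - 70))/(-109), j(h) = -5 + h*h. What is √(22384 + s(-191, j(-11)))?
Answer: √118932340933574/72703 ≈ 150.00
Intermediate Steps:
j(h) = -5 + h²
s(f, M) = (68 + M²)/M - 2*f/(109*(-70 + M)) (s(f, M) = (M² + 68)/M + ((2*f)/(-70 + M))*(-1/109) = (68 + M²)/M + (2*f/(-70 + M))*(-1/109) = (68 + M²)/M - 2*f/(109*(-70 + M)))
√(22384 + s(-191, j(-11))) = √(22384 + (-4760 + (-5 + (-11)²)³ - 70*(-5 + (-11)²)² + 68*(-5 + (-11)²) - 2/109*(-5 + (-11)²)*(-191))/((-5 + (-11)²)*(-70 + (-5 + (-11)²)))) = √(22384 + (-4760 + (-5 + 121)³ - 70*(-5 + 121)² + 68*(-5 + 121) - 2/109*(-5 + 121)*(-191))/((-5 + 121)*(-70 + (-5 + 121)))) = √(22384 + (-4760 + 116³ - 70*116² + 68*116 - 2/109*116*(-191))/(116*(-70 + 116))) = √(22384 + (1/116)*(-4760 + 1560896 - 70*13456 + 7888 + 44312/109)/46) = √(22384 + (1/116)*(1/46)*(-4760 + 1560896 - 941920 + 7888 + 44312/109)) = √(22384 + (1/116)*(1/46)*(67853648/109)) = √(22384 + 8481706/72703) = √(1635865658/72703) = √118932340933574/72703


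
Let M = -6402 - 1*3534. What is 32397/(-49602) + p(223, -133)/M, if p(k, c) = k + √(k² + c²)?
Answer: -55492973/82140912 - √67418/9936 ≈ -0.70171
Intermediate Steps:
M = -9936 (M = -6402 - 3534 = -9936)
p(k, c) = k + √(c² + k²)
32397/(-49602) + p(223, -133)/M = 32397/(-49602) + (223 + √((-133)² + 223²))/(-9936) = 32397*(-1/49602) + (223 + √(17689 + 49729))*(-1/9936) = -10799/16534 + (223 + √67418)*(-1/9936) = -10799/16534 + (-223/9936 - √67418/9936) = -55492973/82140912 - √67418/9936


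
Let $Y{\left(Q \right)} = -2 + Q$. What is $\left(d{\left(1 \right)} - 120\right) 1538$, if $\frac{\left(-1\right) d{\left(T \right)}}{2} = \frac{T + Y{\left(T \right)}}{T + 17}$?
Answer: $-184560$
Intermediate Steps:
$d{\left(T \right)} = - \frac{2 \left(-2 + 2 T\right)}{17 + T}$ ($d{\left(T \right)} = - 2 \frac{T + \left(-2 + T\right)}{T + 17} = - 2 \frac{-2 + 2 T}{17 + T} = - \frac{2 \left(-2 + 2 T\right)}{17 + T}$)
$\left(d{\left(1 \right)} - 120\right) 1538 = \left(\frac{4 \left(1 - 1\right)}{17 + 1} - 120\right) 1538 = \left(\frac{4 \left(1 - 1\right)}{18} - 120\right) 1538 = \left(4 \cdot \frac{1}{18} \cdot 0 - 120\right) 1538 = \left(0 - 120\right) 1538 = \left(-120\right) 1538 = -184560$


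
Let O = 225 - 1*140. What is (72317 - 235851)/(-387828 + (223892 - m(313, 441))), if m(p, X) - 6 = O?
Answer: 163534/164027 ≈ 0.99699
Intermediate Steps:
O = 85 (O = 225 - 140 = 85)
m(p, X) = 91 (m(p, X) = 6 + 85 = 91)
(72317 - 235851)/(-387828 + (223892 - m(313, 441))) = (72317 - 235851)/(-387828 + (223892 - 1*91)) = -163534/(-387828 + (223892 - 91)) = -163534/(-387828 + 223801) = -163534/(-164027) = -163534*(-1/164027) = 163534/164027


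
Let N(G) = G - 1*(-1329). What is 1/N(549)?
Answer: 1/1878 ≈ 0.00053248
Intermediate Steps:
N(G) = 1329 + G (N(G) = G + 1329 = 1329 + G)
1/N(549) = 1/(1329 + 549) = 1/1878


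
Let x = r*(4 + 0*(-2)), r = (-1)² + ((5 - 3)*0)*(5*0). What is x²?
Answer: 16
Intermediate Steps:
r = 1 (r = 1 + (2*0)*0 = 1 + 0*0 = 1 + 0 = 1)
x = 4 (x = 1*(4 + 0*(-2)) = 1*(4 + 0) = 1*4 = 4)
x² = 4² = 16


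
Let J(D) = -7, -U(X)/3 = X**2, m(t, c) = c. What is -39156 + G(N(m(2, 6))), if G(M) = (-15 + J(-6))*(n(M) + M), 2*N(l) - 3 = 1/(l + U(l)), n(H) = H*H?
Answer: -816465743/20808 ≈ -39238.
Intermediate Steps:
U(X) = -3*X**2
n(H) = H**2
N(l) = 3/2 + 1/(2*(l - 3*l**2))
G(M) = -22*M - 22*M**2 (G(M) = (-15 - 7)*(M**2 + M) = -22*(M + M**2) = -22*M - 22*M**2)
-39156 + G(N(m(2, 6))) = -39156 + 22*((1/2)*(-1 - 3*6 + 9*6**2)/(6*(-1 + 3*6)))*(-1 - (-1 - 3*6 + 9*6**2)/(2*6*(-1 + 3*6))) = -39156 + 22*((1/2)*(1/6)*(-1 - 18 + 9*36)/(-1 + 18))*(-1 - (-1 - 18 + 9*36)/(2*6*(-1 + 18))) = -39156 + 22*((1/2)*(1/6)*(-1 - 18 + 324)/17)*(-1 - (-1 - 18 + 324)/(2*6*17)) = -39156 + 22*((1/2)*(1/6)*(1/17)*305)*(-1 - 305/(2*6*17)) = -39156 + 22*(305/204)*(-1 - 1*305/204) = -39156 + 22*(305/204)*(-1 - 305/204) = -39156 + 22*(305/204)*(-509/204) = -39156 - 1707695/20808 = -816465743/20808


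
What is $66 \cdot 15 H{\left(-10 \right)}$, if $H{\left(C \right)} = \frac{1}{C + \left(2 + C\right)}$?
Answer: $-55$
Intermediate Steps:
$H{\left(C \right)} = \frac{1}{2 + 2 C}$
$66 \cdot 15 H{\left(-10 \right)} = 66 \cdot 15 \frac{1}{2 \left(1 - 10\right)} = 990 \frac{1}{2 \left(-9\right)} = 990 \cdot \frac{1}{2} \left(- \frac{1}{9}\right) = 990 \left(- \frac{1}{18}\right) = -55$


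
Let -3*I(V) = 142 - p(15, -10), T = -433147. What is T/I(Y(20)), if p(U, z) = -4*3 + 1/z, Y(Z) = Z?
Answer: 12994410/1541 ≈ 8432.5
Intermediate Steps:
p(U, z) = -12 + 1/z
I(V) = -1541/30 (I(V) = -(142 - (-12 + 1/(-10)))/3 = -(142 - (-12 - ⅒))/3 = -(142 - 1*(-121/10))/3 = -(142 + 121/10)/3 = -⅓*1541/10 = -1541/30)
T/I(Y(20)) = -433147/(-1541/30) = -433147*(-30/1541) = 12994410/1541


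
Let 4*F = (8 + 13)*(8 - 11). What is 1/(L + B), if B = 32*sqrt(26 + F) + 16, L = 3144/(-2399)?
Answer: -10567595/7395591512 + 5755201*sqrt(41)/3697795756 ≈ 0.0085368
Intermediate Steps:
F = -63/4 (F = ((8 + 13)*(8 - 11))/4 = (21*(-3))/4 = (1/4)*(-63) = -63/4 ≈ -15.750)
L = -3144/2399 (L = 3144*(-1/2399) = -3144/2399 ≈ -1.3105)
B = 16 + 16*sqrt(41) (B = 32*sqrt(26 - 63/4) + 16 = 32*sqrt(41/4) + 16 = 32*(sqrt(41)/2) + 16 = 16*sqrt(41) + 16 = 16 + 16*sqrt(41) ≈ 118.45)
1/(L + B) = 1/(-3144/2399 + (16 + 16*sqrt(41))) = 1/(35240/2399 + 16*sqrt(41))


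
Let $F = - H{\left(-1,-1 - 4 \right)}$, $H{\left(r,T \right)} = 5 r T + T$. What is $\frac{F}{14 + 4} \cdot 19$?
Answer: $- \frac{190}{9} \approx -21.111$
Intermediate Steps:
$H{\left(r,T \right)} = T + 5 T r$ ($H{\left(r,T \right)} = 5 T r + T = T + 5 T r$)
$F = -20$ ($F = - \left(-1 - 4\right) \left(1 + 5 \left(-1\right)\right) = - \left(-1 - 4\right) \left(1 - 5\right) = - \left(-5\right) \left(-4\right) = \left(-1\right) 20 = -20$)
$\frac{F}{14 + 4} \cdot 19 = - \frac{20}{14 + 4} \cdot 19 = - \frac{20}{18} \cdot 19 = \left(-20\right) \frac{1}{18} \cdot 19 = \left(- \frac{10}{9}\right) 19 = - \frac{190}{9}$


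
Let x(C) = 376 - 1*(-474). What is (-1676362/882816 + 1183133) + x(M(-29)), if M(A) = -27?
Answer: 522618729883/441408 ≈ 1.1840e+6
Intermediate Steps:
x(C) = 850 (x(C) = 376 + 474 = 850)
(-1676362/882816 + 1183133) + x(M(-29)) = (-1676362/882816 + 1183133) + 850 = (-1676362*1/882816 + 1183133) + 850 = (-838181/441408 + 1183133) + 850 = 522243533083/441408 + 850 = 522618729883/441408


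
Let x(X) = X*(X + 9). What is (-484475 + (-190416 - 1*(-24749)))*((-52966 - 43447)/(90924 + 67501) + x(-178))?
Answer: -3098345605560054/158425 ≈ -1.9557e+10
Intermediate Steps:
x(X) = X*(9 + X)
(-484475 + (-190416 - 1*(-24749)))*((-52966 - 43447)/(90924 + 67501) + x(-178)) = (-484475 + (-190416 - 1*(-24749)))*((-52966 - 43447)/(90924 + 67501) - 178*(9 - 178)) = (-484475 + (-190416 + 24749))*(-96413/158425 - 178*(-169)) = (-484475 - 165667)*(-96413*1/158425 + 30082) = -650142*(-96413/158425 + 30082) = -650142*4765644437/158425 = -3098345605560054/158425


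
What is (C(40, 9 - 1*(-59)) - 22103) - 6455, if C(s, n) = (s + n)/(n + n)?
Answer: -970945/34 ≈ -28557.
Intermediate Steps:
C(s, n) = (n + s)/(2*n) (C(s, n) = (n + s)/((2*n)) = (n + s)*(1/(2*n)) = (n + s)/(2*n))
(C(40, 9 - 1*(-59)) - 22103) - 6455 = (((9 - 1*(-59)) + 40)/(2*(9 - 1*(-59))) - 22103) - 6455 = (((9 + 59) + 40)/(2*(9 + 59)) - 22103) - 6455 = ((½)*(68 + 40)/68 - 22103) - 6455 = ((½)*(1/68)*108 - 22103) - 6455 = (27/34 - 22103) - 6455 = -751475/34 - 6455 = -970945/34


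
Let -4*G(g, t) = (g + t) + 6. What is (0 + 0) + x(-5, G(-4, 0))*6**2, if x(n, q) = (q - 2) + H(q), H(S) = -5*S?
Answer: 0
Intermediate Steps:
G(g, t) = -3/2 - g/4 - t/4 (G(g, t) = -((g + t) + 6)/4 = -(6 + g + t)/4 = -3/2 - g/4 - t/4)
x(n, q) = -2 - 4*q (x(n, q) = (q - 2) - 5*q = (-2 + q) - 5*q = -2 - 4*q)
(0 + 0) + x(-5, G(-4, 0))*6**2 = (0 + 0) + (-2 - 4*(-3/2 - 1/4*(-4) - 1/4*0))*6**2 = 0 + (-2 - 4*(-3/2 + 1 + 0))*36 = 0 + (-2 - 4*(-1/2))*36 = 0 + (-2 + 2)*36 = 0 + 0*36 = 0 + 0 = 0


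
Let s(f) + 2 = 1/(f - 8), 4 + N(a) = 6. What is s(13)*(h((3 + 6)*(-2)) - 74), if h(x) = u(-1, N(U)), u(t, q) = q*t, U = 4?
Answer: 684/5 ≈ 136.80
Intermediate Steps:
N(a) = 2 (N(a) = -4 + 6 = 2)
h(x) = -2 (h(x) = 2*(-1) = -2)
s(f) = -2 + 1/(-8 + f) (s(f) = -2 + 1/(f - 8) = -2 + 1/(-8 + f))
s(13)*(h((3 + 6)*(-2)) - 74) = ((17 - 2*13)/(-8 + 13))*(-2 - 74) = ((17 - 26)/5)*(-76) = ((1/5)*(-9))*(-76) = -9/5*(-76) = 684/5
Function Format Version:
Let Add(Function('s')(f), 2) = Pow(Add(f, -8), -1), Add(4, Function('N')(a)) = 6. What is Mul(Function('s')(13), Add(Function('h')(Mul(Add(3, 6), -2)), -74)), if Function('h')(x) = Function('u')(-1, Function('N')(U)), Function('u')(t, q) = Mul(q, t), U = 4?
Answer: Rational(684, 5) ≈ 136.80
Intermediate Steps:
Function('N')(a) = 2 (Function('N')(a) = Add(-4, 6) = 2)
Function('h')(x) = -2 (Function('h')(x) = Mul(2, -1) = -2)
Function('s')(f) = Add(-2, Pow(Add(-8, f), -1)) (Function('s')(f) = Add(-2, Pow(Add(f, -8), -1)) = Add(-2, Pow(Add(-8, f), -1)))
Mul(Function('s')(13), Add(Function('h')(Mul(Add(3, 6), -2)), -74)) = Mul(Mul(Pow(Add(-8, 13), -1), Add(17, Mul(-2, 13))), Add(-2, -74)) = Mul(Mul(Pow(5, -1), Add(17, -26)), -76) = Mul(Mul(Rational(1, 5), -9), -76) = Mul(Rational(-9, 5), -76) = Rational(684, 5)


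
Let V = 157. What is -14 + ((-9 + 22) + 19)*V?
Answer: 5010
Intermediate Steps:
-14 + ((-9 + 22) + 19)*V = -14 + ((-9 + 22) + 19)*157 = -14 + (13 + 19)*157 = -14 + 32*157 = -14 + 5024 = 5010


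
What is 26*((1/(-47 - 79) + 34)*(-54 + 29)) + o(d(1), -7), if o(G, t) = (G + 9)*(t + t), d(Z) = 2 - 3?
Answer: -1399031/63 ≈ -22207.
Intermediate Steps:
d(Z) = -1
o(G, t) = 2*t*(9 + G) (o(G, t) = (9 + G)*(2*t) = 2*t*(9 + G))
26*((1/(-47 - 79) + 34)*(-54 + 29)) + o(d(1), -7) = 26*((1/(-47 - 79) + 34)*(-54 + 29)) + 2*(-7)*(9 - 1) = 26*((1/(-126) + 34)*(-25)) + 2*(-7)*8 = 26*((-1/126 + 34)*(-25)) - 112 = 26*((4283/126)*(-25)) - 112 = 26*(-107075/126) - 112 = -1391975/63 - 112 = -1399031/63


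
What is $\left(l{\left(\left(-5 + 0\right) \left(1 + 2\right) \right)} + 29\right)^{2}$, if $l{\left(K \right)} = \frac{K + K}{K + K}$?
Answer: $900$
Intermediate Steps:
$l{\left(K \right)} = 1$ ($l{\left(K \right)} = \frac{2 K}{2 K} = 2 K \frac{1}{2 K} = 1$)
$\left(l{\left(\left(-5 + 0\right) \left(1 + 2\right) \right)} + 29\right)^{2} = \left(1 + 29\right)^{2} = 30^{2} = 900$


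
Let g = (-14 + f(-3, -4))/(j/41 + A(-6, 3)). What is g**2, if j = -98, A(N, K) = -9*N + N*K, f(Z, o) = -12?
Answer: 1681/2809 ≈ 0.59843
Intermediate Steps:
A(N, K) = -9*N + K*N
g = -41/53 (g = (-14 - 12)/(-98/41 - 6*(-9 + 3)) = -26/(-98*1/41 - 6*(-6)) = -26/(-98/41 + 36) = -26/1378/41 = -26*41/1378 = -41/53 ≈ -0.77359)
g**2 = (-41/53)**2 = 1681/2809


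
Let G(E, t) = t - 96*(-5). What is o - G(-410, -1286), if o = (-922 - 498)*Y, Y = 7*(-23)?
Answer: 229426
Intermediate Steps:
Y = -161
G(E, t) = 480 + t (G(E, t) = t + 480 = 480 + t)
o = 228620 (o = (-922 - 498)*(-161) = -1420*(-161) = 228620)
o - G(-410, -1286) = 228620 - (480 - 1286) = 228620 - 1*(-806) = 228620 + 806 = 229426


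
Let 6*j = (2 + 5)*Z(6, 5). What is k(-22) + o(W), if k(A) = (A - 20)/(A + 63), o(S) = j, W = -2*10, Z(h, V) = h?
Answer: 245/41 ≈ 5.9756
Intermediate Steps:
j = 7 (j = ((2 + 5)*6)/6 = (7*6)/6 = (⅙)*42 = 7)
W = -20
o(S) = 7
k(A) = (-20 + A)/(63 + A)
k(-22) + o(W) = (-20 - 22)/(63 - 22) + 7 = -42/41 + 7 = 245/41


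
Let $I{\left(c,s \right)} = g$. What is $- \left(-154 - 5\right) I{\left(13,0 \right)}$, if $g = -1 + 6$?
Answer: $795$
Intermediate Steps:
$g = 5$
$I{\left(c,s \right)} = 5$
$- \left(-154 - 5\right) I{\left(13,0 \right)} = - \left(-154 - 5\right) 5 = - \left(-159\right) 5 = \left(-1\right) \left(-795\right) = 795$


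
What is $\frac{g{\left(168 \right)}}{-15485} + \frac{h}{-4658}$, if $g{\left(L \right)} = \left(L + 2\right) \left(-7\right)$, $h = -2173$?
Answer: $\frac{7838385}{14425826} \approx 0.54336$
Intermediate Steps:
$g{\left(L \right)} = -14 - 7 L$ ($g{\left(L \right)} = \left(2 + L\right) \left(-7\right) = -14 - 7 L$)
$\frac{g{\left(168 \right)}}{-15485} + \frac{h}{-4658} = \frac{-14 - 1176}{-15485} - \frac{2173}{-4658} = \left(-14 - 1176\right) \left(- \frac{1}{15485}\right) - - \frac{2173}{4658} = \left(-1190\right) \left(- \frac{1}{15485}\right) + \frac{2173}{4658} = \frac{238}{3097} + \frac{2173}{4658} = \frac{7838385}{14425826}$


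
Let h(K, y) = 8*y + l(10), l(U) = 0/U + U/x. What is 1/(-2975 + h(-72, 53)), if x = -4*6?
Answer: -12/30617 ≈ -0.00039194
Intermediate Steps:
x = -24
l(U) = -U/24 (l(U) = 0/U + U/(-24) = 0 + U*(-1/24) = 0 - U/24 = -U/24)
h(K, y) = -5/12 + 8*y (h(K, y) = 8*y - 1/24*10 = 8*y - 5/12 = -5/12 + 8*y)
1/(-2975 + h(-72, 53)) = 1/(-2975 + (-5/12 + 8*53)) = 1/(-2975 + (-5/12 + 424)) = 1/(-2975 + 5083/12) = 1/(-30617/12) = -12/30617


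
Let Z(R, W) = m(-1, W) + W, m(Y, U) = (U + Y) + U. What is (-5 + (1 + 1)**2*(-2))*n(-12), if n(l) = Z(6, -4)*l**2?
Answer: 24336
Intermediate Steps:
m(Y, U) = Y + 2*U
Z(R, W) = -1 + 3*W (Z(R, W) = (-1 + 2*W) + W = -1 + 3*W)
n(l) = -13*l**2 (n(l) = (-1 + 3*(-4))*l**2 = (-1 - 12)*l**2 = -13*l**2)
(-5 + (1 + 1)**2*(-2))*n(-12) = (-5 + (1 + 1)**2*(-2))*(-13*(-12)**2) = (-5 + 2**2*(-2))*(-13*144) = (-5 + 4*(-2))*(-1872) = (-5 - 8)*(-1872) = -13*(-1872) = 24336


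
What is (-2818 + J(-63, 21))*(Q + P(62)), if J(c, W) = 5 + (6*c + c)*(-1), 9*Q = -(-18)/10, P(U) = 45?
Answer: -536072/5 ≈ -1.0721e+5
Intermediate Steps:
Q = ⅕ (Q = (-(-18)/10)/9 = (-1*(-9/5))/9 = (⅑)*(9/5) = ⅕ ≈ 0.20000)
J(c, W) = 5 - 7*c (J(c, W) = 5 + (7*c)*(-1) = 5 - 7*c)
(-2818 + J(-63, 21))*(Q + P(62)) = (-2818 + (5 - 7*(-63)))*(⅕ + 45) = (-2818 + (5 + 441))*(226/5) = (-2818 + 446)*(226/5) = -2372*226/5 = -536072/5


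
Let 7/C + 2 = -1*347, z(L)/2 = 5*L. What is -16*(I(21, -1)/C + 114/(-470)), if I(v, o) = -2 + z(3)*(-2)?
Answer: -81352496/1645 ≈ -49454.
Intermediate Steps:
z(L) = 10*L (z(L) = 2*(5*L) = 10*L)
I(v, o) = -62 (I(v, o) = -2 + (10*3)*(-2) = -2 + 30*(-2) = -2 - 60 = -62)
C = -7/349 (C = 7/(-2 - 1*347) = 7/(-2 - 347) = 7/(-349) = 7*(-1/349) = -7/349 ≈ -0.020057)
-16*(I(21, -1)/C + 114/(-470)) = -16*(-62/(-7/349) + 114/(-470)) = -16*(-62*(-349/7) + 114*(-1/470)) = -16*(21638/7 - 57/235) = -16*5084531/1645 = -81352496/1645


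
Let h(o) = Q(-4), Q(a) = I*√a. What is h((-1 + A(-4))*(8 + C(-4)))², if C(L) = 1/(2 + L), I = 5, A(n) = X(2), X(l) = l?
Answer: -100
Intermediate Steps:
A(n) = 2
Q(a) = 5*√a
h(o) = 10*I (h(o) = 5*√(-4) = 5*(2*I) = 10*I)
h((-1 + A(-4))*(8 + C(-4)))² = (10*I)² = -100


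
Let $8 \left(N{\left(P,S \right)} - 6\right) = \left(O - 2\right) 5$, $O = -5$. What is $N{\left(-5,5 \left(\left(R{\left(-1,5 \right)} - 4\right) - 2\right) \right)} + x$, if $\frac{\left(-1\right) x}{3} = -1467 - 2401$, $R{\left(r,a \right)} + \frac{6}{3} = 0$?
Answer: $\frac{92845}{8} \approx 11606.0$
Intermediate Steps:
$R{\left(r,a \right)} = -2$ ($R{\left(r,a \right)} = -2 + 0 = -2$)
$x = 11604$ ($x = - 3 \left(-1467 - 2401\right) = \left(-3\right) \left(-3868\right) = 11604$)
$N{\left(P,S \right)} = \frac{13}{8}$ ($N{\left(P,S \right)} = 6 + \frac{\left(-5 - 2\right) 5}{8} = 6 + \frac{\left(-7\right) 5}{8} = 6 + \frac{1}{8} \left(-35\right) = 6 - \frac{35}{8} = \frac{13}{8}$)
$N{\left(-5,5 \left(\left(R{\left(-1,5 \right)} - 4\right) - 2\right) \right)} + x = \frac{13}{8} + 11604 = \frac{92845}{8}$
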